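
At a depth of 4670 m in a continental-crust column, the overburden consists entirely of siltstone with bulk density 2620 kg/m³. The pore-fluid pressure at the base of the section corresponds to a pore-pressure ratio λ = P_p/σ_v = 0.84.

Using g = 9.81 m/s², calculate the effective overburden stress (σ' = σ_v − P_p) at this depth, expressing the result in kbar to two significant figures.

Overburden (lithostatic) stress σ_v:
siltstone: 2620 kg/m³ × 9.81 m/s² × 4670 m = 1.200×10^8 Pa = 120.0 MPa
Pore pressure P_p = λ·σ_v = 0.84 × 120.0 MPa = 100.8 MPa
Effective stress σ' = σ_v − P_p = 120.0 − 100.8 = 19.205 MPa = 0.19205 kbar

0.19 kbar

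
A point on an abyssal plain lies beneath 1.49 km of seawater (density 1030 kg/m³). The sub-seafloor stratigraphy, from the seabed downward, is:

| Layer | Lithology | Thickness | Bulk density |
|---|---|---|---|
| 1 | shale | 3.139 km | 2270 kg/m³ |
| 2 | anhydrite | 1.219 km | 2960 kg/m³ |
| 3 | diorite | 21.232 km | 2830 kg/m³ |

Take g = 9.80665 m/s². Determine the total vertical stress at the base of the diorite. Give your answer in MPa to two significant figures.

710 MPa

seawater: 1030 kg/m³ × 9.80665 m/s² × 1490 m = 1.505×10^7 Pa = 15.05 MPa
shale: 2270 kg/m³ × 9.80665 m/s² × 3139 m = 6.988×10^7 Pa = 69.88 MPa
anhydrite: 2960 kg/m³ × 9.80665 m/s² × 1219 m = 3.538×10^7 Pa = 35.38 MPa
diorite: 2830 kg/m³ × 9.80665 m/s² × 21232 m = 5.892×10^8 Pa = 589.2 MPa
Total = 15.05 + 69.88 + 35.38 + 589.2 = 709.56 MPa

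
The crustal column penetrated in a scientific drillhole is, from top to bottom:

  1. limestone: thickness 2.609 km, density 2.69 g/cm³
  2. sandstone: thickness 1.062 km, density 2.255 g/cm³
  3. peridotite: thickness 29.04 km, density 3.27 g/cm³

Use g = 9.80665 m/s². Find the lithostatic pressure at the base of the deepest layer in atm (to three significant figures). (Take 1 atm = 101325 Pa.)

limestone: 2690 kg/m³ × 9.80665 m/s² × 2609 m = 6.883×10^7 Pa = 679.3 atm
sandstone: 2255 kg/m³ × 9.80665 m/s² × 1062 m = 2.349×10^7 Pa = 231.8 atm
peridotite: 3270 kg/m³ × 9.80665 m/s² × 29040 m = 9.312×10^8 Pa = 9191 atm
Total = 679.3 + 231.8 + 9191 = 10102 atm

10100 atm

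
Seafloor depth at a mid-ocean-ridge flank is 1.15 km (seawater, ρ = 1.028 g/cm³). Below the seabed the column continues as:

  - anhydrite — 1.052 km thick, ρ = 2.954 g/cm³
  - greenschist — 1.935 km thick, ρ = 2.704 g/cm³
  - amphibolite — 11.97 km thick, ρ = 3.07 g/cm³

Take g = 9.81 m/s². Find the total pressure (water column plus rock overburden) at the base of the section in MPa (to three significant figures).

seawater: 1028 kg/m³ × 9.81 m/s² × 1150 m = 1.160×10^7 Pa = 11.60 MPa
anhydrite: 2954 kg/m³ × 9.81 m/s² × 1052 m = 3.049×10^7 Pa = 30.49 MPa
greenschist: 2704 kg/m³ × 9.81 m/s² × 1935 m = 5.133×10^7 Pa = 51.33 MPa
amphibolite: 3070 kg/m³ × 9.81 m/s² × 11970 m = 3.605×10^8 Pa = 360.5 MPa
Total = 11.60 + 30.49 + 51.33 + 360.5 = 453.91 MPa

454 MPa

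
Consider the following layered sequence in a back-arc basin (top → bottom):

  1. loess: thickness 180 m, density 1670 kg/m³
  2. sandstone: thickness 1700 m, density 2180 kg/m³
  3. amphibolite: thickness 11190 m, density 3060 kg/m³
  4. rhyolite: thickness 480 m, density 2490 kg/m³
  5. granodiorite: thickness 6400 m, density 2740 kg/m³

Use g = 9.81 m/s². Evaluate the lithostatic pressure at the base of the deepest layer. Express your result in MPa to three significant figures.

559 MPa

loess: 1670 kg/m³ × 9.81 m/s² × 180 m = 2.949×10^6 Pa = 2.949 MPa
sandstone: 2180 kg/m³ × 9.81 m/s² × 1700 m = 3.636×10^7 Pa = 36.36 MPa
amphibolite: 3060 kg/m³ × 9.81 m/s² × 11190 m = 3.359×10^8 Pa = 335.9 MPa
rhyolite: 2490 kg/m³ × 9.81 m/s² × 480 m = 1.172×10^7 Pa = 11.72 MPa
granodiorite: 2740 kg/m³ × 9.81 m/s² × 6400 m = 1.720×10^8 Pa = 172.0 MPa
Total = 2.949 + 36.36 + 335.9 + 11.72 + 172.0 = 558.97 MPa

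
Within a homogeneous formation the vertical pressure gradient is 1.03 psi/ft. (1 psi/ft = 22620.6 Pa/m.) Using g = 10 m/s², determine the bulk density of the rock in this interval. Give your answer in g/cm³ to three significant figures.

ρ = (dP/dz)/g = 1.03 psi/ft / 10 m/s² = 23299 Pa/m / 10 m/s² = 2329.9 kg/m³
= 2.330 g/cm³

2.33 g/cm³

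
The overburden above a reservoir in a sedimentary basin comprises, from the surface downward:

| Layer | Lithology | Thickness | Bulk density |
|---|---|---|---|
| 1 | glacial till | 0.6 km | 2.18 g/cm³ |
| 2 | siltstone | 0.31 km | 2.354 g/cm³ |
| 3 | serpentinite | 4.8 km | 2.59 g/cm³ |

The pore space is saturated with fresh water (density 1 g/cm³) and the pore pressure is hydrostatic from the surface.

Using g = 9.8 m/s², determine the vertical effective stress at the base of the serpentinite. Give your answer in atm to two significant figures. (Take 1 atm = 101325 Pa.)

850 atm

Overburden (lithostatic) stress σ_v:
glacial till: 2180 kg/m³ × 9.8 m/s² × 600 m = 1.282×10^7 Pa = 12.82 MPa
siltstone: 2354 kg/m³ × 9.8 m/s² × 310 m = 7.151×10^6 Pa = 7.151 MPa
serpentinite: 2590 kg/m³ × 9.8 m/s² × 4800 m = 1.218×10^8 Pa = 121.8 MPa
Total = 12.82 + 7.151 + 121.8 = 141.80 MPa
Pore pressure P_p = 1000 kg/m³ × 9.8 m/s² × 5710 m = 5.596×10^7 Pa = 55.96 MPa
Effective stress σ' = σ_v − P_p = 141.8 − 55.96 = 85.845 MPa = 847.23 atm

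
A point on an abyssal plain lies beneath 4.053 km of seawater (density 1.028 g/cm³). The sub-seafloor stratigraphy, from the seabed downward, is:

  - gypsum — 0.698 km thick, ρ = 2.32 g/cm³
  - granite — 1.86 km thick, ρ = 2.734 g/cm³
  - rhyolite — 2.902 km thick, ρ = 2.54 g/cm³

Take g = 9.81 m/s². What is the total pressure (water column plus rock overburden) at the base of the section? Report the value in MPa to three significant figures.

seawater: 1028 kg/m³ × 9.81 m/s² × 4053 m = 4.087×10^7 Pa = 40.87 MPa
gypsum: 2320 kg/m³ × 9.81 m/s² × 698 m = 1.589×10^7 Pa = 15.89 MPa
granite: 2734 kg/m³ × 9.81 m/s² × 1860 m = 4.989×10^7 Pa = 49.89 MPa
rhyolite: 2540 kg/m³ × 9.81 m/s² × 2902 m = 7.231×10^7 Pa = 72.31 MPa
Total = 40.87 + 15.89 + 49.89 + 72.31 = 178.96 MPa

179 MPa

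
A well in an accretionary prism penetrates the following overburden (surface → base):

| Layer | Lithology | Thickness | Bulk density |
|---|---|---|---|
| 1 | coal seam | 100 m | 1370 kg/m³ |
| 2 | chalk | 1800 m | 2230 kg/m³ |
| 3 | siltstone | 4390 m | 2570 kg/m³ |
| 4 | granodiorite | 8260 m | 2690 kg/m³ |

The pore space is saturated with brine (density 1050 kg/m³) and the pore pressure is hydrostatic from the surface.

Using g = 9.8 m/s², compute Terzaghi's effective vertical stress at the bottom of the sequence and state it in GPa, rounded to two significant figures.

0.22 GPa

Overburden (lithostatic) stress σ_v:
coal seam: 1370 kg/m³ × 9.8 m/s² × 100 m = 1.343×10^6 Pa = 1.343 MPa
chalk: 2230 kg/m³ × 9.8 m/s² × 1800 m = 3.934×10^7 Pa = 39.34 MPa
siltstone: 2570 kg/m³ × 9.8 m/s² × 4390 m = 1.106×10^8 Pa = 110.6 MPa
granodiorite: 2690 kg/m³ × 9.8 m/s² × 8260 m = 2.178×10^8 Pa = 217.8 MPa
Total = 1.343 + 39.34 + 110.6 + 217.8 = 369.00 MPa
Pore pressure P_p = 1050 kg/m³ × 9.8 m/s² × 14550 m = 1.497×10^8 Pa = 149.7 MPa
Effective stress σ' = σ_v − P_p = 369.0 − 149.7 = 219.28 MPa = 0.21928 GPa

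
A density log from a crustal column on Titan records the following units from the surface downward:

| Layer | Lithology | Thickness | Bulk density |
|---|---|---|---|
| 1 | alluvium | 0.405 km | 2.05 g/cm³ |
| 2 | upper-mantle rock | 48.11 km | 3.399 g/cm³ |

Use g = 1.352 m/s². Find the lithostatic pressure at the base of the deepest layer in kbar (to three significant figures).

2.22 kbar

alluvium: 2050 kg/m³ × 1.352 m/s² × 405 m = 1.122×10^6 Pa = 0.01122 kbar
upper-mantle rock: 3399 kg/m³ × 1.352 m/s² × 48110 m = 2.211×10^8 Pa = 2.211 kbar
Total = 0.01122 + 2.211 = 2.2221 kbar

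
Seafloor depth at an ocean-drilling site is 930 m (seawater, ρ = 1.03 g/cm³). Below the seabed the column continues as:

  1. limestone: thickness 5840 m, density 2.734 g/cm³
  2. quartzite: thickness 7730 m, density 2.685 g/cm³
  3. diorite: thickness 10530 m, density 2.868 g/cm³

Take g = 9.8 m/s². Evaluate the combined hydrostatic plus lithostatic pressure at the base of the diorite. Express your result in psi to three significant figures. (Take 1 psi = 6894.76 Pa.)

seawater: 1030 kg/m³ × 9.8 m/s² × 930 m = 9.387×10^6 Pa = 1362 psi
limestone: 2734 kg/m³ × 9.8 m/s² × 5840 m = 1.565×10^8 Pa = 22694 psi
quartzite: 2685 kg/m³ × 9.8 m/s² × 7730 m = 2.034×10^8 Pa = 29501 psi
diorite: 2868 kg/m³ × 9.8 m/s² × 10530 m = 2.960×10^8 Pa = 42925 psi
Total = 1362 + 22694 + 29501 + 42925 = 96482 psi

96500 psi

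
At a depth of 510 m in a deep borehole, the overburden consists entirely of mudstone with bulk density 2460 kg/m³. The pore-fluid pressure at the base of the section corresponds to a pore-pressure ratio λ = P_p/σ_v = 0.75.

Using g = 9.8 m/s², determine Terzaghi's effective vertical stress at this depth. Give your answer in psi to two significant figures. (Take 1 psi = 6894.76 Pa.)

Overburden (lithostatic) stress σ_v:
mudstone: 2460 kg/m³ × 9.8 m/s² × 510 m = 1.230×10^7 Pa = 12.30 MPa
Pore pressure P_p = λ·σ_v = 0.75 × 12.30 MPa = 9.221 MPa
Effective stress σ' = σ_v − P_p = 12.30 − 9.221 = 3.0738 MPa = 445.81 psi

450 psi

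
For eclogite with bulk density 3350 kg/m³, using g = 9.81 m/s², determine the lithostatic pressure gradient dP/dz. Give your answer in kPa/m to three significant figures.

dP/dz = ρg = 3350 kg/m³ × 9.81 m/s² = 32864 Pa/m
= 32864 Pa/m × (1 kPa/m / 1000.0 Pa/m) = 32.864 kPa/m

32.9 kPa/m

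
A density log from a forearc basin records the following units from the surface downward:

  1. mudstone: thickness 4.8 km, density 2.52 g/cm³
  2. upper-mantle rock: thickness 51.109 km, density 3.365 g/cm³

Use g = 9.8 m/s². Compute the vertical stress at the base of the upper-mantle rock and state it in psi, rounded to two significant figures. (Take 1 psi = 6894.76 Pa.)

260000 psi

mudstone: 2520 kg/m³ × 9.8 m/s² × 4800 m = 1.185×10^8 Pa = 17193 psi
upper-mantle rock: 3365 kg/m³ × 9.8 m/s² × 51109 m = 1.685×10^9 Pa = 2.444×10^5 psi
Total = 17193 + 2.444×10^5 = 2.6164×10^5 psi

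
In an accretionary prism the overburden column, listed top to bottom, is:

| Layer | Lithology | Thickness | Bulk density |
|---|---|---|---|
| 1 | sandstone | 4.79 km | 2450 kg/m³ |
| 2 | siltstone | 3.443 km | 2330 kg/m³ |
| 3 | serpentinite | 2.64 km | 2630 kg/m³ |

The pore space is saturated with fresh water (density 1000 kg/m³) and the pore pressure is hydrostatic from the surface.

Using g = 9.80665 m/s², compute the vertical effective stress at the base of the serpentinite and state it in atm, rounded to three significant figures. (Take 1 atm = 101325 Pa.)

Overburden (lithostatic) stress σ_v:
sandstone: 2450 kg/m³ × 9.80665 m/s² × 4790 m = 1.151×10^8 Pa = 115.1 MPa
siltstone: 2330 kg/m³ × 9.80665 m/s² × 3443 m = 7.867×10^7 Pa = 78.67 MPa
serpentinite: 2630 kg/m³ × 9.80665 m/s² × 2640 m = 6.809×10^7 Pa = 68.09 MPa
Total = 115.1 + 78.67 + 68.09 = 261.85 MPa
Pore pressure P_p = 1000 kg/m³ × 9.80665 m/s² × 10873 m = 1.066×10^8 Pa = 106.6 MPa
Effective stress σ' = σ_v − P_p = 261.8 − 106.6 = 155.22 MPa = 1531.9 atm

1530 atm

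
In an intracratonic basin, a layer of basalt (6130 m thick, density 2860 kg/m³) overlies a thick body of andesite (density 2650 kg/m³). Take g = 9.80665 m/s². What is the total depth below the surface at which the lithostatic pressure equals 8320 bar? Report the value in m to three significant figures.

31500 m

Pressure at base of upper layers: 2860×9.80665×6130 = 1.719×10^8 Pa = 1719 bar
Remaining pressure to be supplied by andesite: 8.320×10^8 − 1.719×10^8 = 6.601×10^8 Pa
Additional depth in andesite = 6.601×10^8 Pa / (2650 kg/m³ × 9.80665 m/s²) = 25399 m
Total depth = 6130 m + 25399 m = 31529 m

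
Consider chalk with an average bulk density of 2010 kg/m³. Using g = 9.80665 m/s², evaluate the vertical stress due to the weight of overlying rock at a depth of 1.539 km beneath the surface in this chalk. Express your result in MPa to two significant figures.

chalk: 2010 kg/m³ × 9.80665 m/s² × 1539 m = 3.034×10^7 Pa = 30.34 MPa

30 MPa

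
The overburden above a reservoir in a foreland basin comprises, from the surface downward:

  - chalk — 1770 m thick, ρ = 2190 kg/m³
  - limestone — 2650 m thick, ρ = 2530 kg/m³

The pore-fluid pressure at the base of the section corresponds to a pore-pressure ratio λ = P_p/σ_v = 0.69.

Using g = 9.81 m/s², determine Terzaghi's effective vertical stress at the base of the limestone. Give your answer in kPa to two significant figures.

Overburden (lithostatic) stress σ_v:
chalk: 2190 kg/m³ × 9.81 m/s² × 1770 m = 3.803×10^7 Pa = 38.03 MPa
limestone: 2530 kg/m³ × 9.81 m/s² × 2650 m = 6.577×10^7 Pa = 65.77 MPa
Total = 38.03 + 65.77 = 103.80 MPa
Pore pressure P_p = λ·σ_v = 0.69 × 103.8 MPa = 71.62 MPa
Effective stress σ' = σ_v − P_p = 103.8 − 71.62 = 32.177 MPa = 32177 kPa

32000 kPa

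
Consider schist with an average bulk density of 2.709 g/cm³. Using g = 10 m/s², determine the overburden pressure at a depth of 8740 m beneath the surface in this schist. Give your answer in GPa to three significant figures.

schist: 2709 kg/m³ × 10 m/s² × 8740 m = 2.368×10^8 Pa = 0.2368 GPa

0.237 GPa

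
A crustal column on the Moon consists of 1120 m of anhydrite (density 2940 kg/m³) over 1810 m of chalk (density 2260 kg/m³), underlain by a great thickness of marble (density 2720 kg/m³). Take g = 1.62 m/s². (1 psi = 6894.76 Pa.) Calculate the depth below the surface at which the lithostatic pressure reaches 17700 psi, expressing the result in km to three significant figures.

27.9 km

Pressure at base of upper layers: 2940×1.62×1120 + 2260×1.62×1810 = 1.196×10^7 Pa = 1735 psi
Remaining pressure to be supplied by marble: 1.220×10^8 − 1.196×10^7 = 1.101×10^8 Pa
Additional depth in marble = 1.101×10^8 Pa / (2720 kg/m³ × 1.62 m/s²) = 24981 m
Total depth = 2930 m + 24981 m = 27911 m
= 27.911 km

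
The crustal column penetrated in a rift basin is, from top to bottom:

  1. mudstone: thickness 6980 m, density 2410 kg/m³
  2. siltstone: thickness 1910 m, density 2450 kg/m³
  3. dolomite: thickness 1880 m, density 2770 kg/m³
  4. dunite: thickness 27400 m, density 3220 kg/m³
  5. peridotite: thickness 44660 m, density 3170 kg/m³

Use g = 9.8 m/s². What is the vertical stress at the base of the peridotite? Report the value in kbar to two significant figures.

mudstone: 2410 kg/m³ × 9.8 m/s² × 6980 m = 1.649×10^8 Pa = 1.649 kbar
siltstone: 2450 kg/m³ × 9.8 m/s² × 1910 m = 4.586×10^7 Pa = 0.4586 kbar
dolomite: 2770 kg/m³ × 9.8 m/s² × 1880 m = 5.103×10^7 Pa = 0.5103 kbar
dunite: 3220 kg/m³ × 9.8 m/s² × 27400 m = 8.646×10^8 Pa = 8.646 kbar
peridotite: 3170 kg/m³ × 9.8 m/s² × 44660 m = 1.387×10^9 Pa = 13.87 kbar
Total = 1.649 + 0.4586 + 0.5103 + 8.646 + 13.87 = 25.138 kbar

25 kbar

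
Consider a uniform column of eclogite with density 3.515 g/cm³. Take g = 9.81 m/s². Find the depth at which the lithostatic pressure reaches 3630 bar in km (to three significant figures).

h = P/(ρg) = 3630 bar / (3515 kg/m³ × 9.81 m/s²) = 3.630×10^8 Pa / 34482 Pa/m = 10527 m
= 10.527 km

10.5 km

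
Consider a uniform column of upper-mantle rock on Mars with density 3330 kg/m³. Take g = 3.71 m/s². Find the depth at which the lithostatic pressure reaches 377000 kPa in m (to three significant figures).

30500 m

h = P/(ρg) = 377000 kPa / (3330 kg/m³ × 3.71 m/s²) = 3.770×10^8 Pa / 12354 Pa/m = 30516 m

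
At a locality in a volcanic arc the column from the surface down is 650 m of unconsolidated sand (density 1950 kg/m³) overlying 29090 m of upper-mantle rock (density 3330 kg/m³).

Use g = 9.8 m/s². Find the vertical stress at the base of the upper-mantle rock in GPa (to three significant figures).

unconsolidated sand: 1950 kg/m³ × 9.8 m/s² × 650 m = 1.242×10^7 Pa = 0.01242 GPa
upper-mantle rock: 3330 kg/m³ × 9.8 m/s² × 29090 m = 9.493×10^8 Pa = 0.9493 GPa
Total = 0.01242 + 0.9493 = 0.96174 GPa

0.962 GPa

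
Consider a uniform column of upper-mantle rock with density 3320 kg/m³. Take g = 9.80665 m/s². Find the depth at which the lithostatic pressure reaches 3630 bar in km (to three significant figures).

h = P/(ρg) = 3630 bar / (3320 kg/m³ × 9.80665 m/s²) = 3.630×10^8 Pa / 32558 Pa/m = 11149 m
= 11.149 km

11.1 km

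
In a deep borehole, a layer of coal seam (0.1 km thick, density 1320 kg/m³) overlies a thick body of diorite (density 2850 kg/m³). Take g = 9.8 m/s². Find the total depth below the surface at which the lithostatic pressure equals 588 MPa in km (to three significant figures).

Pressure at base of upper layers: 1320×9.8×100 = 1.294×10^6 Pa = 1.294 MPa
Remaining pressure to be supplied by diorite: 5.880×10^8 − 1.294×10^6 = 5.867×10^8 Pa
Additional depth in diorite = 5.867×10^8 Pa / (2850 kg/m³ × 9.8 m/s²) = 21006 m
Total depth = 100 m + 21006 m = 21106 m
= 21.106 km

21.1 km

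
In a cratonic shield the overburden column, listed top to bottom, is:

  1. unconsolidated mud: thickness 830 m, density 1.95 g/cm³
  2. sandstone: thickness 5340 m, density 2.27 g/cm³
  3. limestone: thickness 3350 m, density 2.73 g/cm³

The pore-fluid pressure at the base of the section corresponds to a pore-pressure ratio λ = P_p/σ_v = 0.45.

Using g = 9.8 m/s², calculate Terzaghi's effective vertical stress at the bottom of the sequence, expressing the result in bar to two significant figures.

1200 bar

Overburden (lithostatic) stress σ_v:
unconsolidated mud: 1950 kg/m³ × 9.8 m/s² × 830 m = 1.586×10^7 Pa = 15.86 MPa
sandstone: 2270 kg/m³ × 9.8 m/s² × 5340 m = 1.188×10^8 Pa = 118.8 MPa
limestone: 2730 kg/m³ × 9.8 m/s² × 3350 m = 8.963×10^7 Pa = 89.63 MPa
Total = 15.86 + 118.8 + 89.63 = 224.28 MPa
Pore pressure P_p = λ·σ_v = 0.45 × 224.3 MPa = 100.9 MPa
Effective stress σ' = σ_v − P_p = 224.3 − 100.9 = 123.35 MPa = 1233.5 bar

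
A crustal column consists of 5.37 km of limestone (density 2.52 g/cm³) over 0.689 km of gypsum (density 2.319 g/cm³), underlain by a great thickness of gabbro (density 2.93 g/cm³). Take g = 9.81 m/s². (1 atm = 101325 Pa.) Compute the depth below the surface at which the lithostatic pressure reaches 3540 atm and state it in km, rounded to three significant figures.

Pressure at base of upper layers: 2520×9.81×5370 + 2319×9.81×689 = 1.484×10^8 Pa = 1465 atm
Remaining pressure to be supplied by gabbro: 3.587×10^8 − 1.484×10^8 = 2.103×10^8 Pa
Additional depth in gabbro = 2.103×10^8 Pa / (2930 kg/m³ × 9.81 m/s²) = 7315.2 m
Total depth = 6059 m + 7315.2 m = 13374 m
= 13.374 km

13.4 km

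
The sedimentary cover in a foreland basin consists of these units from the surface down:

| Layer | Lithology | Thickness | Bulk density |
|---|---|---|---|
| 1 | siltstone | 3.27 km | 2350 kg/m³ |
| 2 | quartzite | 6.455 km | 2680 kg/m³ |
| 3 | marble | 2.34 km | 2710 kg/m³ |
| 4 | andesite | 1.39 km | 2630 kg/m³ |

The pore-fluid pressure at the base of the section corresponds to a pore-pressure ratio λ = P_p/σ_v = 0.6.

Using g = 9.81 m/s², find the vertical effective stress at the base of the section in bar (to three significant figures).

Overburden (lithostatic) stress σ_v:
siltstone: 2350 kg/m³ × 9.81 m/s² × 3270 m = 7.538×10^7 Pa = 75.38 MPa
quartzite: 2680 kg/m³ × 9.81 m/s² × 6455 m = 1.697×10^8 Pa = 169.7 MPa
marble: 2710 kg/m³ × 9.81 m/s² × 2340 m = 6.221×10^7 Pa = 62.21 MPa
andesite: 2630 kg/m³ × 9.81 m/s² × 1390 m = 3.586×10^7 Pa = 35.86 MPa
Total = 75.38 + 169.7 + 62.21 + 35.86 = 343.16 MPa
Pore pressure P_p = λ·σ_v = 0.6 × 343.2 MPa = 205.9 MPa
Effective stress σ' = σ_v − P_p = 343.2 − 205.9 = 137.27 MPa = 1372.7 bar

1370 bar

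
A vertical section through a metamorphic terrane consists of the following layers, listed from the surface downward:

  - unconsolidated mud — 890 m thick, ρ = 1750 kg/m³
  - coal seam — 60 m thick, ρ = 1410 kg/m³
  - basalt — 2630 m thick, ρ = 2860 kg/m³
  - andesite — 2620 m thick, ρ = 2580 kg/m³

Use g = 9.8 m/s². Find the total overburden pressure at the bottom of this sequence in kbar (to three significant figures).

1.56 kbar

unconsolidated mud: 1750 kg/m³ × 9.8 m/s² × 890 m = 1.526×10^7 Pa = 0.1526 kbar
coal seam: 1410 kg/m³ × 9.8 m/s² × 60 m = 8.291×10^5 Pa = 8.291×10^-3 kbar
basalt: 2860 kg/m³ × 9.8 m/s² × 2630 m = 7.371×10^7 Pa = 0.7371 kbar
andesite: 2580 kg/m³ × 9.8 m/s² × 2620 m = 6.624×10^7 Pa = 0.6624 kbar
Total = 0.1526 + 8.291×10^-3 + 0.7371 + 0.6624 = 1.5605 kbar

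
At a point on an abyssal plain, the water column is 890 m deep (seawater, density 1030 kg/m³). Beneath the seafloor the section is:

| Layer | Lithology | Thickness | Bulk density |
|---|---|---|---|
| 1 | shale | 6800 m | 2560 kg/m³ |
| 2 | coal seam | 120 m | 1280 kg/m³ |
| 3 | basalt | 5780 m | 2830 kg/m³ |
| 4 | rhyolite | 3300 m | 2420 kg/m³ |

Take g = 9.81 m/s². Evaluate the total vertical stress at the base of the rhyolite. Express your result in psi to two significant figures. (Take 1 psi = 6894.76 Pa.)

seawater: 1030 kg/m³ × 9.81 m/s² × 890 m = 8.993×10^6 Pa = 1304 psi
shale: 2560 kg/m³ × 9.81 m/s² × 6800 m = 1.708×10^8 Pa = 24768 psi
coal seam: 1280 kg/m³ × 9.81 m/s² × 120 m = 1.507×10^6 Pa = 218.5 psi
basalt: 2830 kg/m³ × 9.81 m/s² × 5780 m = 1.605×10^8 Pa = 23274 psi
rhyolite: 2420 kg/m³ × 9.81 m/s² × 3300 m = 7.834×10^7 Pa = 11363 psi
Total = 1304 + 24768 + 218.5 + 23274 + 11363 = 60928 psi

61000 psi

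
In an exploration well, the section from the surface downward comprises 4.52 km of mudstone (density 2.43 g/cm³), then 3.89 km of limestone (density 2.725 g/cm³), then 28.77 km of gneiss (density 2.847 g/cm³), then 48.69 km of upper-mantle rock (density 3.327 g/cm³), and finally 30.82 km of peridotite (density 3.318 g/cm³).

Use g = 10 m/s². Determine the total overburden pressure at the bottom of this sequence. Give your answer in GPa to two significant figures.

mudstone: 2430 kg/m³ × 10 m/s² × 4520 m = 1.098×10^8 Pa = 0.1098 GPa
limestone: 2725 kg/m³ × 10 m/s² × 3890 m = 1.060×10^8 Pa = 0.1060 GPa
gneiss: 2847 kg/m³ × 10 m/s² × 28770 m = 8.191×10^8 Pa = 0.8191 GPa
upper-mantle rock: 3327 kg/m³ × 10 m/s² × 48690 m = 1.620×10^9 Pa = 1.620 GPa
peridotite: 3318 kg/m³ × 10 m/s² × 30820 m = 1.023×10^9 Pa = 1.023 GPa
Total = 0.1098 + 0.1060 + 0.8191 + 1.620 + 1.023 = 3.6774 GPa

3.7 GPa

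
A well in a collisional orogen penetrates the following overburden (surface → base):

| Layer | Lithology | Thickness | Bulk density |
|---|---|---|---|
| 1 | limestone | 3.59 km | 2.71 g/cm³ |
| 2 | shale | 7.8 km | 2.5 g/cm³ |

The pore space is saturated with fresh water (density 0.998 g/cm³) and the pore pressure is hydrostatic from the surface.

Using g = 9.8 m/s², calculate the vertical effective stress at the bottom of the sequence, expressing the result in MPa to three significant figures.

Overburden (lithostatic) stress σ_v:
limestone: 2710 kg/m³ × 9.8 m/s² × 3590 m = 9.534×10^7 Pa = 95.34 MPa
shale: 2500 kg/m³ × 9.8 m/s² × 7800 m = 1.911×10^8 Pa = 191.1 MPa
Total = 95.34 + 191.1 = 286.44 MPa
Pore pressure P_p = 998 kg/m³ × 9.8 m/s² × 11390 m = 1.114×10^8 Pa = 111.4 MPa
Effective stress σ' = σ_v − P_p = 286.4 − 111.4 = 175.04 MPa

175 MPa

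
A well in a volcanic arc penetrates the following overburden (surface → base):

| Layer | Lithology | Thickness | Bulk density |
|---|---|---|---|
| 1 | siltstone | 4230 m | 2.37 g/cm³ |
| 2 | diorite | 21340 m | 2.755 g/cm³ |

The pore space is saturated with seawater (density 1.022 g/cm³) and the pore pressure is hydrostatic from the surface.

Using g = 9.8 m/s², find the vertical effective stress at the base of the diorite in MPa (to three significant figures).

Overburden (lithostatic) stress σ_v:
siltstone: 2370 kg/m³ × 9.8 m/s² × 4230 m = 9.825×10^7 Pa = 98.25 MPa
diorite: 2755 kg/m³ × 9.8 m/s² × 21340 m = 5.762×10^8 Pa = 576.2 MPa
Total = 98.25 + 576.2 = 674.40 MPa
Pore pressure P_p = 1022 kg/m³ × 9.8 m/s² × 25570 m = 2.561×10^8 Pa = 256.1 MPa
Effective stress σ' = σ_v − P_p = 674.4 − 256.1 = 418.31 MPa

418 MPa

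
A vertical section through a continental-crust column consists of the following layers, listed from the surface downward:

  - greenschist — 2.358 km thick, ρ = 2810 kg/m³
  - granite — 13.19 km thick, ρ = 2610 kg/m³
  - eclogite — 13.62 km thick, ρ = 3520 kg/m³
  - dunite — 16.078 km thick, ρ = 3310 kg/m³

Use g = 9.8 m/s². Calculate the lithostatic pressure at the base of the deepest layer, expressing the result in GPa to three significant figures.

greenschist: 2810 kg/m³ × 9.8 m/s² × 2358 m = 6.493×10^7 Pa = 0.06493 GPa
granite: 2610 kg/m³ × 9.8 m/s² × 13190 m = 3.374×10^8 Pa = 0.3374 GPa
eclogite: 3520 kg/m³ × 9.8 m/s² × 13620 m = 4.698×10^8 Pa = 0.4698 GPa
dunite: 3310 kg/m³ × 9.8 m/s² × 16078 m = 5.215×10^8 Pa = 0.5215 GPa
Total = 0.06493 + 0.3374 + 0.4698 + 0.5215 = 1.3937 GPa

1.39 GPa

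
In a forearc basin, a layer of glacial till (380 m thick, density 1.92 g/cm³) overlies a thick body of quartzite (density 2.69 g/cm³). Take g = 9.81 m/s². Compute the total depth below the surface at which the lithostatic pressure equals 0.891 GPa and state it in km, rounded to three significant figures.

Pressure at base of upper layers: 1920×9.81×380 = 7.157×10^6 Pa = 7.157×10^-3 GPa
Remaining pressure to be supplied by quartzite: 8.910×10^8 − 7.157×10^6 = 8.838×10^8 Pa
Additional depth in quartzite = 8.838×10^8 Pa / (2690 kg/m³ × 9.81 m/s²) = 33493 m
Total depth = 380 m + 33493 m = 33873 m
= 33.873 km

33.9 km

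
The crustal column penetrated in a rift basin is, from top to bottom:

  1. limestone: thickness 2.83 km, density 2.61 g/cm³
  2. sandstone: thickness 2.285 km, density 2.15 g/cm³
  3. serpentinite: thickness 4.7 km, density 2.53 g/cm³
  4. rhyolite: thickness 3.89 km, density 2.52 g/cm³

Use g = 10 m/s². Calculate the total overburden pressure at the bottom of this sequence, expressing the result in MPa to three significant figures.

limestone: 2610 kg/m³ × 10 m/s² × 2830 m = 7.386×10^7 Pa = 73.86 MPa
sandstone: 2150 kg/m³ × 10 m/s² × 2285 m = 4.913×10^7 Pa = 49.13 MPa
serpentinite: 2530 kg/m³ × 10 m/s² × 4700 m = 1.189×10^8 Pa = 118.9 MPa
rhyolite: 2520 kg/m³ × 10 m/s² × 3890 m = 9.803×10^7 Pa = 98.03 MPa
Total = 73.86 + 49.13 + 118.9 + 98.03 = 339.93 MPa

340 MPa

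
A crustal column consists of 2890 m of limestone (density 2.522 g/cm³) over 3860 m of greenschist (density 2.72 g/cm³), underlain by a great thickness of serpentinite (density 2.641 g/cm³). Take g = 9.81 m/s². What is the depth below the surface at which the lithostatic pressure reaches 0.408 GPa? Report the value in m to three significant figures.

Pressure at base of upper layers: 2522×9.81×2890 + 2720×9.81×3860 = 1.745×10^8 Pa = 0.1745 GPa
Remaining pressure to be supplied by serpentinite: 4.080×10^8 − 1.745×10^8 = 2.335×10^8 Pa
Additional depth in serpentinite = 2.335×10^8 Pa / (2641 kg/m³ × 9.81 m/s²) = 9012.7 m
Total depth = 6750 m + 9012.7 m = 15763 m

15800 m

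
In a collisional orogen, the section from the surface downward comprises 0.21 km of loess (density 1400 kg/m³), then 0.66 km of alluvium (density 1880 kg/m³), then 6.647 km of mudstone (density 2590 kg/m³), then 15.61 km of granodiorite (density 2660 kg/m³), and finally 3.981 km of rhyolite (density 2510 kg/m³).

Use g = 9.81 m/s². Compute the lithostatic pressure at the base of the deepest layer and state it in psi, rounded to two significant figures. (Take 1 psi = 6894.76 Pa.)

loess: 1400 kg/m³ × 9.81 m/s² × 210 m = 2.884×10^6 Pa = 418.3 psi
alluvium: 1880 kg/m³ × 9.81 m/s² × 660 m = 1.217×10^7 Pa = 1765 psi
mudstone: 2590 kg/m³ × 9.81 m/s² × 6647 m = 1.689×10^8 Pa = 24495 psi
granodiorite: 2660 kg/m³ × 9.81 m/s² × 15610 m = 4.073×10^8 Pa = 59079 psi
rhyolite: 2510 kg/m³ × 9.81 m/s² × 3981 m = 9.802×10^7 Pa = 14217 psi
Total = 418.3 + 1765 + 24495 + 59079 + 14217 = 99975 psi

100000 psi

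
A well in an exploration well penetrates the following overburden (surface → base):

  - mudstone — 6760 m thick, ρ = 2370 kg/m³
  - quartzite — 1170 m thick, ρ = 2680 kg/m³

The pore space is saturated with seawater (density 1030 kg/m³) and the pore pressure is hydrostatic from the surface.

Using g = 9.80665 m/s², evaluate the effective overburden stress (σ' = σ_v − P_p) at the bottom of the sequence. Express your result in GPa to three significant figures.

Overburden (lithostatic) stress σ_v:
mudstone: 2370 kg/m³ × 9.80665 m/s² × 6760 m = 1.571×10^8 Pa = 157.1 MPa
quartzite: 2680 kg/m³ × 9.80665 m/s² × 1170 m = 3.075×10^7 Pa = 30.75 MPa
Total = 157.1 + 30.75 = 187.86 MPa
Pore pressure P_p = 1030 kg/m³ × 9.80665 m/s² × 7930 m = 8.010×10^7 Pa = 80.10 MPa
Effective stress σ' = σ_v − P_p = 187.9 − 80.10 = 107.76 MPa = 0.10776 GPa

0.108 GPa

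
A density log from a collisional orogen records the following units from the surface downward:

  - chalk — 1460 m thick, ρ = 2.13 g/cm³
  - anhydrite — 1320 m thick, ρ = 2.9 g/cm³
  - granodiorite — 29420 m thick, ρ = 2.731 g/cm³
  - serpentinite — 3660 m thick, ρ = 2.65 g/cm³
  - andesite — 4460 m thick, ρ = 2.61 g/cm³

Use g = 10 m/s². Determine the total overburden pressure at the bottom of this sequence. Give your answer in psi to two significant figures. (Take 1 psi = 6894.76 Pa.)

chalk: 2130 kg/m³ × 10 m/s² × 1460 m = 3.110×10^7 Pa = 4510 psi
anhydrite: 2900 kg/m³ × 10 m/s² × 1320 m = 3.828×10^7 Pa = 5552 psi
granodiorite: 2731 kg/m³ × 10 m/s² × 29420 m = 8.035×10^8 Pa = 1.165×10^5 psi
serpentinite: 2650 kg/m³ × 10 m/s² × 3660 m = 9.699×10^7 Pa = 14067 psi
andesite: 2610 kg/m³ × 10 m/s² × 4460 m = 1.164×10^8 Pa = 16883 psi
Total = 4510 + 5552 + 1.165×10^5 + 14067 + 16883 = 1.5754×10^5 psi

160000 psi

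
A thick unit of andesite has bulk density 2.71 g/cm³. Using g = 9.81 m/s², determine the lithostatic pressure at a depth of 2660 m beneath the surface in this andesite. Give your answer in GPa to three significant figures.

0.0707 GPa

andesite: 2710 kg/m³ × 9.81 m/s² × 2660 m = 7.072×10^7 Pa = 0.07072 GPa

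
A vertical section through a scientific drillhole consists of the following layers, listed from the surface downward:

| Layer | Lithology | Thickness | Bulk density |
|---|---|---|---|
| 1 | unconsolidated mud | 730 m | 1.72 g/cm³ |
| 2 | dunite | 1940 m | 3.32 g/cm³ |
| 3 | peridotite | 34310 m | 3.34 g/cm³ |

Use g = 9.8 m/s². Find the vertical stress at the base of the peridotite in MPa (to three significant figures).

unconsolidated mud: 1720 kg/m³ × 9.8 m/s² × 730 m = 1.230×10^7 Pa = 12.30 MPa
dunite: 3320 kg/m³ × 9.8 m/s² × 1940 m = 6.312×10^7 Pa = 63.12 MPa
peridotite: 3340 kg/m³ × 9.8 m/s² × 34310 m = 1.123×10^9 Pa = 1123 MPa
Total = 12.30 + 63.12 + 1123 = 1198.5 MPa

1200 MPa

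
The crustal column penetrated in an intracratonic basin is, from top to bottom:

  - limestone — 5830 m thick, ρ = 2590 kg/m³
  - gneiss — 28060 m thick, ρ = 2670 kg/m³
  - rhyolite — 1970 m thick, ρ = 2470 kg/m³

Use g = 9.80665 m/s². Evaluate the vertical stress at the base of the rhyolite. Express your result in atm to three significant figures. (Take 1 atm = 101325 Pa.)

limestone: 2590 kg/m³ × 9.80665 m/s² × 5830 m = 1.481×10^8 Pa = 1461 atm
gneiss: 2670 kg/m³ × 9.80665 m/s² × 28060 m = 7.347×10^8 Pa = 7251 atm
rhyolite: 2470 kg/m³ × 9.80665 m/s² × 1970 m = 4.772×10^7 Pa = 470.9 atm
Total = 1461 + 7251 + 470.9 = 9183.4 atm

9180 atm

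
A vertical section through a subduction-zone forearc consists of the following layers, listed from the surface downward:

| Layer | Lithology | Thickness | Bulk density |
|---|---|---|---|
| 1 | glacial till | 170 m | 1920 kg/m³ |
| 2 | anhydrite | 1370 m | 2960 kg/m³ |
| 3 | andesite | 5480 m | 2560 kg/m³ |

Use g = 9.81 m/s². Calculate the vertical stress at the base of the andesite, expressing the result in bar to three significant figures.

1810 bar

glacial till: 1920 kg/m³ × 9.81 m/s² × 170 m = 3.202×10^6 Pa = 32.02 bar
anhydrite: 2960 kg/m³ × 9.81 m/s² × 1370 m = 3.978×10^7 Pa = 397.8 bar
andesite: 2560 kg/m³ × 9.81 m/s² × 5480 m = 1.376×10^8 Pa = 1376 bar
Total = 32.02 + 397.8 + 1376 = 1806.1 bar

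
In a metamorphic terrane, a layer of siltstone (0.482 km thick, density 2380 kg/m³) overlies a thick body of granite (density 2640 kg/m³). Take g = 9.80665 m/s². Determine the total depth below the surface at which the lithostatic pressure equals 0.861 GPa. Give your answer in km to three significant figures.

33.3 km

Pressure at base of upper layers: 2380×9.80665×482 = 1.125×10^7 Pa = 0.01125 GPa
Remaining pressure to be supplied by granite: 8.610×10^8 − 1.125×10^7 = 8.498×10^8 Pa
Additional depth in granite = 8.498×10^8 Pa / (2640 kg/m³ × 9.80665 m/s²) = 32822 m
Total depth = 482 m + 32822 m = 33304 m
= 33.304 km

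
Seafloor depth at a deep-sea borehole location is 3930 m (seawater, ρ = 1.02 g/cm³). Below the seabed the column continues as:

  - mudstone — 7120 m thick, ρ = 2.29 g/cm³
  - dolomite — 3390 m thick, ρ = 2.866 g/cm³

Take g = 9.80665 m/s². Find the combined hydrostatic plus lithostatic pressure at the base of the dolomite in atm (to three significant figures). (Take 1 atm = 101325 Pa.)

2910 atm

seawater: 1020 kg/m³ × 9.80665 m/s² × 3930 m = 3.931×10^7 Pa = 388.0 atm
mudstone: 2290 kg/m³ × 9.80665 m/s² × 7120 m = 1.599×10^8 Pa = 1578 atm
dolomite: 2866 kg/m³ × 9.80665 m/s² × 3390 m = 9.528×10^7 Pa = 940.3 atm
Total = 388.0 + 1578 + 940.3 = 2906.3 atm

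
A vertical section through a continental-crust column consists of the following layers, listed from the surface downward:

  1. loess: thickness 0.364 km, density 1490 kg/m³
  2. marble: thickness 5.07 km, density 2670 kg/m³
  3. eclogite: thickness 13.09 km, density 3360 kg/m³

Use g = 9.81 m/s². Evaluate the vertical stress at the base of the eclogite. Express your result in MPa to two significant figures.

loess: 1490 kg/m³ × 9.81 m/s² × 364 m = 5.321×10^6 Pa = 5.321 MPa
marble: 2670 kg/m³ × 9.81 m/s² × 5070 m = 1.328×10^8 Pa = 132.8 MPa
eclogite: 3360 kg/m³ × 9.81 m/s² × 13090 m = 4.315×10^8 Pa = 431.5 MPa
Total = 5.321 + 132.8 + 431.5 = 569.58 MPa

570 MPa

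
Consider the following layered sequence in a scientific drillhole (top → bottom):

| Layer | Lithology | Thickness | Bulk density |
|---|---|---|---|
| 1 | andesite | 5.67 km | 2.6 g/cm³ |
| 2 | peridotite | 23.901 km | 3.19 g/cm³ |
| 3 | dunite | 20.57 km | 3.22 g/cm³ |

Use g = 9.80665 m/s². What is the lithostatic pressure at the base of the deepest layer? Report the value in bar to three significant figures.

15400 bar

andesite: 2600 kg/m³ × 9.80665 m/s² × 5670 m = 1.446×10^8 Pa = 1446 bar
peridotite: 3190 kg/m³ × 9.80665 m/s² × 23901 m = 7.477×10^8 Pa = 7477 bar
dunite: 3220 kg/m³ × 9.80665 m/s² × 20570 m = 6.495×10^8 Pa = 6495 bar
Total = 1446 + 7477 + 6495 = 15418 bar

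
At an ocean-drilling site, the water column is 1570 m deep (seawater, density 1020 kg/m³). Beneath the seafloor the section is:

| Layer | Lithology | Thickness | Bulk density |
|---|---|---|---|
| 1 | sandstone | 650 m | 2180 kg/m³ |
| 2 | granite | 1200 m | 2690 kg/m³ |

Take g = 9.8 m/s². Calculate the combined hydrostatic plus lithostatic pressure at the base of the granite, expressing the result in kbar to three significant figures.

0.612 kbar

seawater: 1020 kg/m³ × 9.8 m/s² × 1570 m = 1.569×10^7 Pa = 0.1569 kbar
sandstone: 2180 kg/m³ × 9.8 m/s² × 650 m = 1.389×10^7 Pa = 0.1389 kbar
granite: 2690 kg/m³ × 9.8 m/s² × 1200 m = 3.163×10^7 Pa = 0.3163 kbar
Total = 0.1569 + 0.1389 + 0.3163 = 0.61215 kbar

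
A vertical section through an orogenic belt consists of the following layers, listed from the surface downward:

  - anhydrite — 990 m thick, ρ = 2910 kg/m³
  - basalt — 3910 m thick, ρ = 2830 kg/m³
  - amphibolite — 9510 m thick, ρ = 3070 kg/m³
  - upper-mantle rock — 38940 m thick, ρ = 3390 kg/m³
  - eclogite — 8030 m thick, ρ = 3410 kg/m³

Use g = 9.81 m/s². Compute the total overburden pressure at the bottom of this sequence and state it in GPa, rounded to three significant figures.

anhydrite: 2910 kg/m³ × 9.81 m/s² × 990 m = 2.826×10^7 Pa = 0.02826 GPa
basalt: 2830 kg/m³ × 9.81 m/s² × 3910 m = 1.086×10^8 Pa = 0.1086 GPa
amphibolite: 3070 kg/m³ × 9.81 m/s² × 9510 m = 2.864×10^8 Pa = 0.2864 GPa
upper-mantle rock: 3390 kg/m³ × 9.81 m/s² × 38940 m = 1.295×10^9 Pa = 1.295 GPa
eclogite: 3410 kg/m³ × 9.81 m/s² × 8030 m = 2.686×10^8 Pa = 0.2686 GPa
Total = 0.02826 + 0.1086 + 0.2864 + 1.295 + 0.2686 = 1.9868 GPa

1.99 GPa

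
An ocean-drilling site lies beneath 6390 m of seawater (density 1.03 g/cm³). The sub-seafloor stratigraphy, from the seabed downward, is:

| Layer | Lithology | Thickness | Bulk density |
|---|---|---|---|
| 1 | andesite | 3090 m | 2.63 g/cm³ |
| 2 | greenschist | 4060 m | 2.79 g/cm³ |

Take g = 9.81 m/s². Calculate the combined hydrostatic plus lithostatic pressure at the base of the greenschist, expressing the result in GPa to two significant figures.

0.26 GPa

seawater: 1030 kg/m³ × 9.81 m/s² × 6390 m = 6.457×10^7 Pa = 0.06457 GPa
andesite: 2630 kg/m³ × 9.81 m/s² × 3090 m = 7.972×10^7 Pa = 0.07972 GPa
greenschist: 2790 kg/m³ × 9.81 m/s² × 4060 m = 1.111×10^8 Pa = 0.1111 GPa
Total = 0.06457 + 0.07972 + 0.1111 = 0.25541 GPa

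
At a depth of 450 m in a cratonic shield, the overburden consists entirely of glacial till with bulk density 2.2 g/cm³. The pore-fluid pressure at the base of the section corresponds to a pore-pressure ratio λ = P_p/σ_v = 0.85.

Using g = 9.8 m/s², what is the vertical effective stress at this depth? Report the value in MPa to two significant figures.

Overburden (lithostatic) stress σ_v:
glacial till: 2200 kg/m³ × 9.8 m/s² × 450 m = 9.702×10^6 Pa = 9.702 MPa
Pore pressure P_p = λ·σ_v = 0.85 × 9.702 MPa = 8.247 MPa
Effective stress σ' = σ_v − P_p = 9.702 − 8.247 = 1.4553 MPa

1.5 MPa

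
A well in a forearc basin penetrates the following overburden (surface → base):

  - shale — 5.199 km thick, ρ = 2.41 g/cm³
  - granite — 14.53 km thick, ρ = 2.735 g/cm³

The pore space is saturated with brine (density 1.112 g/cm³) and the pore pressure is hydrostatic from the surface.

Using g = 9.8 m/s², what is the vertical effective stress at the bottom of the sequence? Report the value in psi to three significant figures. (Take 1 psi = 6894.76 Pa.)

43100 psi

Overburden (lithostatic) stress σ_v:
shale: 2410 kg/m³ × 9.8 m/s² × 5199 m = 1.228×10^8 Pa = 122.8 MPa
granite: 2735 kg/m³ × 9.8 m/s² × 14530 m = 3.894×10^8 Pa = 389.4 MPa
Total = 122.8 + 389.4 = 512.24 MPa
Pore pressure P_p = 1112 kg/m³ × 9.8 m/s² × 19729 m = 2.150×10^8 Pa = 215.0 MPa
Effective stress σ' = σ_v − P_p = 512.2 − 215.0 = 297.24 MPa = 43111 psi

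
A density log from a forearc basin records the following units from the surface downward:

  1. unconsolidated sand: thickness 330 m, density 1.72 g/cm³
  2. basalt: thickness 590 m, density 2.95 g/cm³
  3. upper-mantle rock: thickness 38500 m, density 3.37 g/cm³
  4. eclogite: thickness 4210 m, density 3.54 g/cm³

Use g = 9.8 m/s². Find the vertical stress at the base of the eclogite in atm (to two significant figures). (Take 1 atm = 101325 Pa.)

unconsolidated sand: 1720 kg/m³ × 9.8 m/s² × 330 m = 5.562×10^6 Pa = 54.90 atm
basalt: 2950 kg/m³ × 9.8 m/s² × 590 m = 1.706×10^7 Pa = 168.3 atm
upper-mantle rock: 3370 kg/m³ × 9.8 m/s² × 38500 m = 1.272×10^9 Pa = 12549 atm
eclogite: 3540 kg/m³ × 9.8 m/s² × 4210 m = 1.461×10^8 Pa = 1441 atm
Total = 54.90 + 168.3 + 12549 + 1441 = 14213 atm

14000 atm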